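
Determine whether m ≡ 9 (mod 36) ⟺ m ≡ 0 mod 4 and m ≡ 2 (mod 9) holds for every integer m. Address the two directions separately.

[⇒] This fails: m = 9 gives 9 ≡ 9 (mod 36) but 9 ≡ 1 (mod 4), so the conjunction on the right does not hold.

[⇐] This fails: m = 20 satisfies both congruences on the right (20 ≡ 0 mod 4 and 20 ≡ 2 mod 9) yet 20 ≡ 20 (mod 36), not 9.

Neither direction holds.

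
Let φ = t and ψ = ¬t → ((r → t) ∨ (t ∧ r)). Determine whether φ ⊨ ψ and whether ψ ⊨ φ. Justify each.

Not equivalent: only (⇒) holds.

[⇒] Assume the antecedent. If t is true, ¬t → ((r → t) ∨ (t ∧ r)) reduces to true regardless of the other variables. If t is false, the antecedent cannot hold. Either way ¬t → ((r → t) ∨ (t ∧ r)) holds.

[⇐] This fails. Under t = F, r = F, the left side is false but the right side is true.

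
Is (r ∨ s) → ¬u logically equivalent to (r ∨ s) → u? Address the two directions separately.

(→) This fails. Under u = F, r = T, s = F, the left side is true but the right side is false.

(←) This fails. Under u = T, r = T, s = F, the left side is false but the right side is true.

Neither implication holds.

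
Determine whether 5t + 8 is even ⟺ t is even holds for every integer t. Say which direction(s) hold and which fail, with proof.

Both directions hold; the statement is true.

(←) Suppose t is even; write t = 2j. Then 5t + 8 = 5·(2j) + 8 = 2·5j + 8, which is even.

(→) Suppose 5t + 8 is even. Since 5 is odd, 5t and t have the same parity, so 5t + 8 ≡ t + 8 (mod 2). As 8 is even, 5t + 8 is even exactly when t is even. Thus t is even.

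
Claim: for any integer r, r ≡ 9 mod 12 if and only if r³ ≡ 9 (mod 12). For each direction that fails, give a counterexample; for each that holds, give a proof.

Both directions hold.

(⇒) Suppose r ≡ 9 mod 12. Write r = 12j + 9. Then (12j + 9)³ = 1728j³ + 3888j² + 2916j + 729 = 12(144j³ + 324j² + 243j + 60) + 9, so r³ ≡ 9 (mod 12).

(⇐) Conversely, suppose r³ ≡ 9 (mod 12). The only residue r in {0, …, 11} with r³ ≡ 9 (mod 12) is r = 9, so r ≡ 9 (mod 12).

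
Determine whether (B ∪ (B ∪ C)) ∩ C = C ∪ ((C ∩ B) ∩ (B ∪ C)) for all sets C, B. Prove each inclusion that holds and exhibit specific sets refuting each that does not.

Reverse inclusion. Let x ∈ C ∪ ((C ∩ B) ∩ (B ∪ C)). Then either x ∈ C and x ∉ B; or x ∈ C ∩ B. In each case x ∈ (B ∪ (B ∪ C)) ∩ C, so C ∪ ((C ∩ B) ∩ (B ∪ C)) ⊆ (B ∪ (B ∪ C)) ∩ C.

Forward inclusion. Let x ∈ (B ∪ (B ∪ C)) ∩ C. Then either x ∈ C and x ∉ B; or x ∈ C ∩ B. In each case x ∈ C ∪ ((C ∩ B) ∩ (B ∪ C)), so (B ∪ (B ∪ C)) ∩ C ⊆ C ∪ ((C ∩ B) ∩ (B ∪ C)).

Both inclusions hold; the sets are equal.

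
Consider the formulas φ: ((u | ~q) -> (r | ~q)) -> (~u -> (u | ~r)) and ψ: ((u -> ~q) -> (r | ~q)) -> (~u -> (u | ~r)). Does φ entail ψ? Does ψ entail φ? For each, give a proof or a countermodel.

[⇒] Assume the antecedent. If u is true, the consequent reduces to true regardless of the other variables. If u is false, the antecedent forces (q = F, u = F, r = F) or (q = T, u = F, r = F), and the consequent holds there. Either way the consequent holds.

[⇐] Assume the antecedent. If u is true, the consequent reduces to true regardless of the other variables. If u is false, the antecedent forces (q = F, u = F, r = F) or (q = T, u = F, r = F), and the consequent holds there. Either way the consequent holds.

Both directions hold; the statement is true.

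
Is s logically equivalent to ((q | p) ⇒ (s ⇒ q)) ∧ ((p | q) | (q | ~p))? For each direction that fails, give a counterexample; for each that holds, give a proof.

(⟹) This fails. Under s = T, q = F, p = T, the left side is true but the right side is false.

(⟸) This fails. Under s = F, q = F, p = F, the left side is false but the right side is true.

Neither direction holds.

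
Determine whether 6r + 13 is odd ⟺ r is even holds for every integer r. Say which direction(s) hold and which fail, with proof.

Forward direction. This fails: take r = 7. Then 6r + 13 = 55, which is odd, yet r = 7 is odd, not even.

Converse. Suppose r is even. Since 6 is even, 6r is even for every r, so 6r + 13 has the same parity as 13, which is odd. Hence 6r + 13 is odd.

Only the reverse direction holds.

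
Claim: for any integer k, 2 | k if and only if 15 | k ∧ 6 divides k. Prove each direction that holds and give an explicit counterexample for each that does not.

(→) This fails: take k = 2. Certainly 2 ∣ 2, but 15 ∤ 2.

(←) Suppose 15 ∣ k and 6 ∣ k. Any common multiple of 15 and 6 is a multiple of their lcm; here lcm(15, 6) = 15·6/gcd(15, 6) = 90/3 = 30, so 30 ∣ k. Since 2 ∣ 30, it follows that 2 ∣ k.

Not equivalent: only (⇐) holds.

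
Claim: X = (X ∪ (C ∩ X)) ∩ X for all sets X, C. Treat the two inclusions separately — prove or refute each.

Forward inclusion. Let x ∈ X. Then either x ∈ X and x ∉ C; or x ∈ X ∩ C. In each case x ∈ (X ∪ (C ∩ X)) ∩ X, so X ⊆ (X ∪ (C ∩ X)) ∩ X.

Reverse inclusion. Let x ∈ (X ∪ (C ∩ X)) ∩ X. Then either x ∈ X and x ∉ C; or x ∈ X ∩ C. In each case x ∈ X, so (X ∪ (C ∩ X)) ∩ X ⊆ X.

Both inclusions hold.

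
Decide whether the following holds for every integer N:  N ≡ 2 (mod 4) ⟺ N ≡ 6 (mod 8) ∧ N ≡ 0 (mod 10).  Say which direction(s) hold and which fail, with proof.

Not equivalent: only (⇐) holds.

(←) If N ≡ 6 (mod 8) and N ≡ 0 (mod 10), then by the Chinese remainder theorem N ≡ 30 (mod 40). Since 30 ≡ 2 (mod 4) and 4 ∣ 40, we get N ≡ 2 (mod 4).

(→) This fails: N = 2 gives 2 ≡ 2 (mod 4) but 2 ≡ 2 (mod 8), so the conjunction on the right does not hold.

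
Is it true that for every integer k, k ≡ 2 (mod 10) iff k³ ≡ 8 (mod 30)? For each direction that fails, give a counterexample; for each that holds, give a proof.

(⇒) fails; (⇐) holds.

(⟸) The residues r modulo 30 with r³ ≡ 8 (mod 30) are exactly {2}, and each is ≡ 2 (mod 10).

(⟹) This fails: take k = 12. Then 12 ≡ 2 (mod 10), but 12³ = 1728 ≡ 18 (mod 30), not 8.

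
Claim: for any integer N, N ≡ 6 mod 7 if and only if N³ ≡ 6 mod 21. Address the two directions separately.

(⇒) This fails: take N = 13. Then 13 ≡ 6 (mod 7), but 13³ = 2197 ≡ 13 (mod 21), not 6.

(⇐) This fails: take N = 3. Then 3³ = 27 ≡ 6 (mod 21), yet 3 ≡ 3 (mod 7), not 6.

Both directions fail.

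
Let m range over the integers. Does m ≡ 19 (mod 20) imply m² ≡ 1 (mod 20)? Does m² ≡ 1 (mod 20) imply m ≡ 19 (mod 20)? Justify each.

Only the forward direction holds.

[⇐] This fails: take m = 1. Then 1² = 1 ≡ 1 (mod 20), yet 1 ≡ 1 (mod 20), not 19.

[⇒] Suppose m ≡ 19 (mod 20). Write m = 20j + 19. Then (20j + 19)² = 400j² + 760j + 361 = 20(20j² + 38j + 18) + 1, so m² ≡ 1 (mod 20).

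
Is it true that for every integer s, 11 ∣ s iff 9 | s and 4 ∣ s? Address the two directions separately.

[⇒] This fails: take s = 11. Certainly 11 ∣ 11, but 9 ∤ 11.

[⇐] This fails: take s = 36. Both 9 ∣ 36 and 4 ∣ 36, yet 36 is not a multiple of 11 (since 36 = 3·11 + 3), so 11 ∤ 36.

(⇒) fails and (⇐) fails.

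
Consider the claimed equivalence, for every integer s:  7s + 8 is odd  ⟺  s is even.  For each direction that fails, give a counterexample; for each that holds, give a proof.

(→) This fails: s = 1 gives 7s + 8 = 15, which is odd, but 1 is odd, not even.

(←) This also fails: s = 6 is even, but 7s + 8 = 50 is even, not odd.

Neither direction holds.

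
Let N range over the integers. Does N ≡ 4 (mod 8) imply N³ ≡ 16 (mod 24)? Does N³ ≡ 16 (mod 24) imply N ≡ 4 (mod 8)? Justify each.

[⇒] This fails: take N = 12. Then 12 ≡ 4 (mod 8), but 12³ = 1728 ≡ 0 (mod 24), not 16.

[⇐] This fails: take N = 10. Then 10³ = 1000 ≡ 16 (mod 24), yet 10 ≡ 2 (mod 8), not 4.

(⇒) fails and (⇐) fails.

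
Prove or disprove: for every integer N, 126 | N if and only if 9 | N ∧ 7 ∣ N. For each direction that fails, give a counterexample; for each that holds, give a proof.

Only the forward direction holds.

(⟸) This fails: take N = 63. Both 9 ∣ 63 and 7 ∣ 63, yet 63 is not a multiple of 126 (since 63 = 0·126 + 63), so 126 ∤ 63.

(⟹) If 126 ∣ N, write N = 126q. Since 126 = 14·9, N = 9·(14q), so 9 ∣ N; and since 126 = 18·7, N = 7·(18q), so 7 ∣ N.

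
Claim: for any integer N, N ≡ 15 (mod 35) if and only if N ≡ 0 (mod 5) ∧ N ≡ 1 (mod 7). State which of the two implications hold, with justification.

Both directions hold.

Converse. If N ≡ 0 (mod 5) and N ≡ 1 (mod 7), then by the Chinese remainder theorem N ≡ 15 (mod 35). This is exactly N ≡ 15 (mod 35).

Forward direction. Suppose N ≡ 15 (mod 35); write N = 35j + 15. Since 5 ∣ 35, reducing mod 5 gives N ≡ 15 ≡ 0 (mod 5); since 7 ∣ 35, reducing mod 7 gives N ≡ 15 ≡ 1 (mod 7).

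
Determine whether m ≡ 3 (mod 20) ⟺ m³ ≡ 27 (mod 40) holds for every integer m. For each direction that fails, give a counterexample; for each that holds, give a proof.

Not equivalent: only (⇐) holds.

(⇒) This fails: take m = 23. Then 23 ≡ 3 (mod 20), but 23³ = 12167 ≡ 7 (mod 40), not 27.

(⇐) Conversely, the residues r modulo 40 with r³ ≡ 27 (mod 40) are exactly {3}, and each is ≡ 3 (mod 20).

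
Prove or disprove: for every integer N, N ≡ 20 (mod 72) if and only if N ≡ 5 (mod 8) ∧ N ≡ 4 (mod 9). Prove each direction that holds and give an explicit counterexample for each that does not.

(→) This fails: N = 20 gives 20 ≡ 20 (mod 72) but 20 ≡ 4 (mod 8), so the conjunction on the right does not hold.

(←) This fails: N = 13 satisfies both congruences on the right (13 ≡ 5 mod 8 and 13 ≡ 4 mod 9) yet 13 ≡ 13 (mod 72), not 20.

(⇒) fails and (⇐) fails.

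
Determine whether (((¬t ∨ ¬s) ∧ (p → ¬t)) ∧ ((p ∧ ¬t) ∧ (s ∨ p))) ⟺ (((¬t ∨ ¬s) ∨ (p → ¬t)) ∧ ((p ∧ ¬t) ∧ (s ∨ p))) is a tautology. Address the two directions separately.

The biconditional holds.

(→) Assume the antecedent. If t is true, the antecedent cannot hold. If t is false, the antecedent forces (t = F, s = F, p = T) or (t = F, s = T, p = T), and the consequent holds there. Either way the consequent holds.

(←) Assume the antecedent. If t is true, the antecedent cannot hold. If t is false, the antecedent forces (t = F, s = F, p = T) or (t = F, s = T, p = T), and the consequent holds there. Either way the consequent holds.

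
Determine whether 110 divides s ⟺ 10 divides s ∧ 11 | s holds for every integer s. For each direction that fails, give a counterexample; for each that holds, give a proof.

[⇐] Suppose 10 ∣ s and 11 ∣ s. Any common multiple of 10 and 11 is a multiple of their lcm; here gcd(10, 11) = 1, so lcm(10, 11) = 10·11 = 110, so 110 ∣ s.

[⇒] If 110 ∣ s, write s = 110q. Since 110 = 11·10, s = 10·(11q), so 10 ∣ s; and since 110 = 10·11, s = 11·(10q), so 11 ∣ s.

The biconditional holds.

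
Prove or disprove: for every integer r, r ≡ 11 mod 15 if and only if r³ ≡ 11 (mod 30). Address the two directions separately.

(⇒) fails; (⇐) holds.

(←) The residues r modulo 30 with r³ ≡ 11 (mod 30) are exactly {11}, and each is ≡ 11 (mod 15).

(→) This fails: take r = 26. Then 26 ≡ 11 (mod 15), but 26³ = 17576 ≡ 26 (mod 30), not 11.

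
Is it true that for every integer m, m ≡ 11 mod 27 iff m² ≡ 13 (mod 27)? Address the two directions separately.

Only the forward direction holds.

(⟹) Suppose m ≡ 11 mod 27. Write m = 27j + 11. Then (27j + 11)² = 729j² + 594j + 121 = 27(27j² + 22j + 4) + 13, so m² ≡ 13 (mod 27).

(⟸) This fails: take m = 16. Then 16² = 256 ≡ 13 (mod 27), yet 16 ≡ 16 (mod 27), not 11.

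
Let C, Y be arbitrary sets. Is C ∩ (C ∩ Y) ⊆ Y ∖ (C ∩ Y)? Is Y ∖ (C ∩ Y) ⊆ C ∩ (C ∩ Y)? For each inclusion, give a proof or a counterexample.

(⟹) This inclusion fails. Take C = {1}, Y = {1}; then 1 ∈ C ∩ (C ∩ Y) but 1 ∉ Y ∖ (C ∩ Y).

(⟸) This inclusion fails. Take C = ∅, Y = {1}; then 1 ∈ Y ∖ (C ∩ Y) but 1 ∉ C ∩ (C ∩ Y).

(⊆) fails and (⊇) fails.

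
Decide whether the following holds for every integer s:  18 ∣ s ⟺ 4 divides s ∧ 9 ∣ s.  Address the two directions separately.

(⇒) This fails: take s = 18. Certainly 18 ∣ 18, but 4 ∤ 18.

(⇐) Suppose 4 ∣ s and 9 ∣ s. Any common multiple of 4 and 9 is a multiple of their lcm; here gcd(4, 9) = 1, so lcm(4, 9) = 4·9 = 36, so 36 ∣ s. Since 18 ∣ 36, it follows that 18 ∣ s.

Not equivalent: only (⇐) holds.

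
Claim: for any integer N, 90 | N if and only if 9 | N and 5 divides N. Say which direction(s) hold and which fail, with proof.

The forward direction holds; the converse fails.

[⇒] If 90 ∣ N, write N = 90q. Since 90 = 10·9, N = 9·(10q), so 9 ∣ N; and since 90 = 18·5, N = 5·(18q), so 5 ∣ N.

[⇐] This fails: take N = 45. Both 9 ∣ 45 and 5 ∣ 45, yet 45 is not a multiple of 90 (since 45 = 0·90 + 45), so 90 ∤ 45.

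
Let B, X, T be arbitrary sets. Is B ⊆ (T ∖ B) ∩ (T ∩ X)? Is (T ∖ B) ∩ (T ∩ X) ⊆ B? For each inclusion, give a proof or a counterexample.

(⟹) This inclusion fails. Take B = {1}, X = ∅, T = ∅; then 1 ∈ B but 1 ∉ (T ∖ B) ∩ (T ∩ X).

(⟸) This inclusion fails. Take B = ∅, X = {1}, T = {1}; then 1 ∈ (T ∖ B) ∩ (T ∩ X) but 1 ∉ B.

Neither inclusion holds.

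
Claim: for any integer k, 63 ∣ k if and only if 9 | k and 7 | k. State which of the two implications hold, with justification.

(→) If 63 ∣ k, write k = 63q. Since 63 = 7·9, k = 9·(7q), so 9 ∣ k; and since 63 = 9·7, k = 7·(9q), so 7 ∣ k.

(←) Suppose 9 ∣ k and 7 ∣ k. Any common multiple of 9 and 7 is a multiple of their lcm; here gcd(9, 7) = 1, so lcm(9, 7) = 9·7 = 63, so 63 ∣ k.

Both directions hold; the statement is true.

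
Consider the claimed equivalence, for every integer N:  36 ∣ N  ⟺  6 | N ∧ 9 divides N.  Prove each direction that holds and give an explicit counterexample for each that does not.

[⇒] If 36 ∣ N, write N = 36q. Since 36 = 6·6, N = 6·(6q), so 6 ∣ N; and since 36 = 4·9, N = 9·(4q), so 9 ∣ N.

[⇐] This fails: take N = 18. Both 6 ∣ 18 and 9 ∣ 18, yet 18 is not a multiple of 36 (since 18 = 0·36 + 18), so 36 ∤ 18.

Not equivalent: only (⇒) holds.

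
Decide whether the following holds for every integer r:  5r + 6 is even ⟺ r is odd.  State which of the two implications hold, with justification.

Neither direction holds.

Forward direction. This fails: r = 2 gives 5r + 6 = 16, which is even, but 2 is even, not odd.

Converse. This also fails: r = 5 is odd, but 5r + 6 = 31 is odd, not even.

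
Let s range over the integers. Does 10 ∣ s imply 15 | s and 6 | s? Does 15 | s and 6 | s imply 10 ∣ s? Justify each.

[⇐] Suppose 15 ∣ s and 6 ∣ s. Any common multiple of 15 and 6 is a multiple of their lcm; here lcm(15, 6) = 15·6/gcd(15, 6) = 90/3 = 30, so 30 ∣ s. Since 10 ∣ 30, it follows that 10 ∣ s.

[⇒] This fails: take s = 10. Certainly 10 ∣ 10, but 15 ∤ 10.

Not equivalent: only (⇐) holds.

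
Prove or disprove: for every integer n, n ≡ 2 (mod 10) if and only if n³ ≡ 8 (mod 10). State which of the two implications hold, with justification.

Both directions hold.

(→) Suppose n ≡ 2 (mod 10). Write n = 10j + 2. Then (10j + 2)³ = 1000j³ + 600j² + 120j + 8 = 10(100j³ + 60j² + 12j) + 8, so n³ ≡ 8 (mod 10).

(←) For the converse, argue contrapositively. If n ≢ 2 (mod 10), then n is congruent to one of 0, 1, 3, 4, 5, 6, 7, 8, 9 modulo 10, and these give n³ ≡ 0, 1, 7, 4, 5, 6, 3, 2, 9 respectively — never 8.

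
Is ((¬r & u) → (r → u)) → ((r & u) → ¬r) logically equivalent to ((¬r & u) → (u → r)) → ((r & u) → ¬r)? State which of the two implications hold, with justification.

Forward direction. Assume the antecedent. If u is true, the antecedent forces (u = T, r = F), and the consequent holds there. If u is false, the consequent reduces to true regardless of the other variables. Either way the consequent holds.

Converse. Assume the antecedent. If u is true, the antecedent forces (u = T, r = F), and the consequent holds there. If u is false, the consequent reduces to true regardless of the other variables. Either way the consequent holds.

Both directions hold.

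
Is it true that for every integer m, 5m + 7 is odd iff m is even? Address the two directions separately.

(⟹) Suppose 5m + 7 is odd. Since 5 is odd, 5m and m have the same parity, so 5m + 7 ≡ m + 7 (mod 2). As 7 is odd, 5m + 7 is odd exactly when m is even. Thus m is even.

(⟸) Conversely, suppose m is even; write m = 2j. Then 5m + 7 = 5·(2j) + 7 = 2·5j + 7, which is odd.

The biconditional holds.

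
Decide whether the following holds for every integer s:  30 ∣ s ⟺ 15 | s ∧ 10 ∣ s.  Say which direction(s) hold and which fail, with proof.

The biconditional holds.

(⇒) If 30 ∣ s, write s = 30q. Since 30 = 2·15, s = 15·(2q), so 15 ∣ s; and since 30 = 3·10, s = 10·(3q), so 10 ∣ s.

(⇐) Suppose 15 ∣ s and 10 ∣ s. Any common multiple of 15 and 10 is a multiple of their lcm; here lcm(15, 10) = 15·10/gcd(15, 10) = 150/5 = 30, so 30 ∣ s.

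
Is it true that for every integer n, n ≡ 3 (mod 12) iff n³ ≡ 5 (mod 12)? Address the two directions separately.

Neither implication holds.

(→) This fails: take n = 3. Then 3 ≡ 3 (mod 12), but 3³ = 27 ≡ 3 (mod 12), not 5.

(←) This fails: take n = 5. Then 5³ = 125 ≡ 5 (mod 12), yet 5 ≡ 5 (mod 12), not 3.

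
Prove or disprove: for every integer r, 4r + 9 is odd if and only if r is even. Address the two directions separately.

(⇒) fails; (⇐) holds.

(→) This fails: take r = 1. Then 4r + 9 = 13, which is odd, yet r = 1 is odd, not even.

(←) Suppose r is even. Since 4 is even, 4r is even for every r, so 4r + 9 has the same parity as 9, which is odd. Hence 4r + 9 is odd.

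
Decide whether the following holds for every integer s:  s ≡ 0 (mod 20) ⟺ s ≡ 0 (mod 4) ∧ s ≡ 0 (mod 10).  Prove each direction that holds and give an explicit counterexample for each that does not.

Both directions hold.

[⇒] Suppose s ≡ 0 (mod 20); write s = 20j + 0. Since 4 ∣ 20, reducing mod 4 gives s ≡ 0 (mod 4); since 10 ∣ 20, reducing mod 10 gives s ≡ 0 (mod 10).

[⇐] Conversely, if s ≡ 0 (mod 4) and s ≡ 0 (mod 10), then by the Chinese remainder theorem s ≡ 0 (mod 20). This is exactly s ≡ 0 (mod 20).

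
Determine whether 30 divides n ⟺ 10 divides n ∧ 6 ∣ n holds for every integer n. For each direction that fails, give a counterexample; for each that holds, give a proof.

(←) Suppose 10 ∣ n and 6 ∣ n. Any common multiple of 10 and 6 is a multiple of their lcm; here lcm(10, 6) = 10·6/gcd(10, 6) = 60/2 = 30, so 30 ∣ n.

(→) If 30 ∣ n, write n = 30q. Since 30 = 3·10, n = 10·(3q), so 10 ∣ n; and since 30 = 5·6, n = 6·(5q), so 6 ∣ n.

The biconditional holds.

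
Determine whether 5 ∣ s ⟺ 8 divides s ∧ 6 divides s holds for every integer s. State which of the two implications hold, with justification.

(→) This fails: take s = 5. Certainly 5 ∣ 5, but 8 ∤ 5.

(←) This fails: take s = 24. Both 8 ∣ 24 and 6 ∣ 24, yet 24 is not a multiple of 5 (since 24 = 4·5 + 4), so 5 ∤ 24.

Both directions fail.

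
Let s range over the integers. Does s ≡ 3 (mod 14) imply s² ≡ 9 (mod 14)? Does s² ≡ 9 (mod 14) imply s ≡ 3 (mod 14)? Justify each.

Only the forward implication holds.

(⇒) Suppose s ≡ 3 (mod 14). Write s = 14j + 3. Then (14j + 3)² = 196j² + 84j + 9 = 14(14j² + 6j) + 9, so s² ≡ 9 (mod 14).

(⇐) This fails: take s = 11. Then 11² = 121 ≡ 9 (mod 14), yet 11 ≡ 11 (mod 14), not 3.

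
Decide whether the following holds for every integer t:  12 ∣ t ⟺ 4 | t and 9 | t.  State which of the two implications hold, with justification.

(⇒) This fails: take t = 12. Certainly 12 ∣ 12, but 9 ∤ 12.

(⇐) Suppose 4 ∣ t and 9 ∣ t. Any common multiple of 4 and 9 is a multiple of their lcm; here gcd(4, 9) = 1, so lcm(4, 9) = 4·9 = 36, so 36 ∣ t. Since 12 ∣ 36, it follows that 12 ∣ t.

Only the reverse direction holds.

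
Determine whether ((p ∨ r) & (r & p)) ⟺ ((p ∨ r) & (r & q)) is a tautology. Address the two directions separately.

[⇒] This fails. Under r = T, p = T, q = F, the left side is true but the right side is false.

[⇐] This fails. Under r = T, p = F, q = T, the left side is false but the right side is true.

Neither direction holds.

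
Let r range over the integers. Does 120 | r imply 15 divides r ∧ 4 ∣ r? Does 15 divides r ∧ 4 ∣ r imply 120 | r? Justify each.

(←) This fails: take r = 60. Both 15 ∣ 60 and 4 ∣ 60, yet 60 is not a multiple of 120 (since 60 = 0·120 + 60), so 120 ∤ 60.

(→) If 120 ∣ r, write r = 120q. Since 120 = 8·15, r = 15·(8q), so 15 ∣ r; and since 120 = 30·4, r = 4·(30q), so 4 ∣ r.

Only the forward implication holds.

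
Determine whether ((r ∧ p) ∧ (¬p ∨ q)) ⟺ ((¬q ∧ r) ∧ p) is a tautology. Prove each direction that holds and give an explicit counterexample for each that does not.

Both directions fail.

(⇒) This fails. Under q = T, r = T, p = T, the left side is true but the right side is false.

(⇐) This fails. Under q = F, r = T, p = T, the left side is false but the right side is true.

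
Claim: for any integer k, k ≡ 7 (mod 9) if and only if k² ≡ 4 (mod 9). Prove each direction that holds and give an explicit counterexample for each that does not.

Only the forward direction holds.

(⇒) Suppose k ≡ 7 (mod 9). Write k = 9j + 7. Then (9j + 7)² = 81j² + 126j + 49 = 9(9j² + 14j + 5) + 4, so k² ≡ 4 (mod 9).

(⇐) This fails: take k = 2. Then 2² = 4 ≡ 4 (mod 9), yet 2 ≡ 2 (mod 9), not 7.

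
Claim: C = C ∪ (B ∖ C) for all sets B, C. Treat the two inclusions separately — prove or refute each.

(⊆) Let x ∈ C. Then either x ∈ C and x ∉ B; or x ∈ B ∩ C. In each case x ∈ C ∪ (B ∖ C), so C ⊆ C ∪ (B ∖ C).

(⊇) This inclusion fails. Take B = {1}, C = ∅; then 1 ∈ C ∪ (B ∖ C) but 1 ∉ C.

(⊆) holds; (⊇) fails.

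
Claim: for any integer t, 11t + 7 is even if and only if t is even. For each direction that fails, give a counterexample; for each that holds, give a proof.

Forward direction. This fails: t = 5 gives 11t + 7 = 62, which is even, but 5 is odd, not even.

Converse. This also fails: t = 0 is even, but 11t + 7 = 7 is odd, not even.

Neither implication holds.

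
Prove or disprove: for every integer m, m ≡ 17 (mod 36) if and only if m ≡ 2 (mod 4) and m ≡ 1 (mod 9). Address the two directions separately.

Neither implication holds.

[⇒] This fails: m = 17 gives 17 ≡ 17 (mod 36) but 17 ≡ 1 (mod 4), so the conjunction on the right does not hold.

[⇐] This fails: m = 10 satisfies both congruences on the right (10 ≡ 2 mod 4 and 10 ≡ 1 mod 9) yet 10 ≡ 10 (mod 36), not 17.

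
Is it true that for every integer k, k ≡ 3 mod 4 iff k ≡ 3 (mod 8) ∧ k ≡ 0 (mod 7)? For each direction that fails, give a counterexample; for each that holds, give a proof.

Only the converse holds.

[⇒] This fails: k = 3 gives 3 ≡ 3 (mod 4) but 3 ≡ 3 (mod 7), so the conjunction on the right does not hold.

[⇐] Conversely, if k ≡ 3 (mod 8) and k ≡ 0 (mod 7), then by the Chinese remainder theorem k ≡ 35 (mod 56). Since 35 ≡ 3 (mod 4) and 4 ∣ 56, we get k ≡ 3 (mod 4).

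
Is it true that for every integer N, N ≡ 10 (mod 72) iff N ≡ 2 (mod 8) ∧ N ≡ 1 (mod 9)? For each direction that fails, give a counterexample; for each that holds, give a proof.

Both implications hold.

Forward direction. Suppose N ≡ 10 (mod 72); write N = 72j + 10. Since 8 ∣ 72, reducing mod 8 gives N ≡ 10 ≡ 2 (mod 8); since 9 ∣ 72, reducing mod 9 gives N ≡ 10 ≡ 1 (mod 9).

Converse. If N ≡ 2 (mod 8) and N ≡ 1 (mod 9), then by the Chinese remainder theorem N ≡ 10 (mod 72). This is exactly N ≡ 10 (mod 72).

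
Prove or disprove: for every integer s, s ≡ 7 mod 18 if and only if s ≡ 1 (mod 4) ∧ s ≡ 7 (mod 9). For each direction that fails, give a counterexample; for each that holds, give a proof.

Forward direction. This fails: s = 7 gives 7 ≡ 7 (mod 18) but 7 ≡ 3 (mod 4), so the conjunction on the right does not hold.

Converse. If s ≡ 1 (mod 4) and s ≡ 7 (mod 9), then by the Chinese remainder theorem s ≡ 25 (mod 36). Since 25 ≡ 7 (mod 18) and 18 ∣ 36, we get s ≡ 7 (mod 18).

(⇒) fails; (⇐) holds.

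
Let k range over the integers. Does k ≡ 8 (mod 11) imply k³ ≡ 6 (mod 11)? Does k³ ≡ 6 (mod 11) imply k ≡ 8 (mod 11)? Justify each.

The biconditional holds.

(←) Suppose k³ ≡ 6 (mod 11). The only residue r in {0, …, 10} with r³ ≡ 6 (mod 11) is r = 8, so k ≡ 8 (mod 11).

(→) Suppose k ≡ 8 (mod 11). Write k = 11j + 8. Then (11j + 8)³ = 1331j³ + 2904j² + 2112j + 512 = 11(121j³ + 264j² + 192j + 46) + 6, so k³ ≡ 6 (mod 11).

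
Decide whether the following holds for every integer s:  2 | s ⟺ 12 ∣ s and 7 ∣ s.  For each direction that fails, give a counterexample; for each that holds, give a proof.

(⇒) This fails: take s = 2. Certainly 2 ∣ 2, but 12 ∤ 2.

(⇐) Suppose 12 ∣ s and 7 ∣ s. Any common multiple of 12 and 7 is a multiple of their lcm; here gcd(12, 7) = 1, so lcm(12, 7) = 12·7 = 84, so 84 ∣ s. Since 2 ∣ 84, it follows that 2 ∣ s.

Only the converse holds.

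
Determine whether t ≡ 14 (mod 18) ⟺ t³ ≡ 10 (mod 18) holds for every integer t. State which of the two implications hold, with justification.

Both directions fail.

(→) This fails: take t = 14. Then 14 ≡ 14 (mod 18), but 14³ = 2744 ≡ 8 (mod 18), not 10.

(←) This fails: take t = 4. Then 4³ = 64 ≡ 10 (mod 18), yet 4 ≡ 4 (mod 18), not 14.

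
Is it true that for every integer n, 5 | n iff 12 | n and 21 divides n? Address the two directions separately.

(⟹) This fails: take n = 5. Certainly 5 ∣ 5, but 12 ∤ 5.

(⟸) This fails: take n = 84. Both 12 ∣ 84 and 21 ∣ 84, yet 84 is not a multiple of 5 (since 84 = 16·5 + 4), so 5 ∤ 84.

Neither implication holds.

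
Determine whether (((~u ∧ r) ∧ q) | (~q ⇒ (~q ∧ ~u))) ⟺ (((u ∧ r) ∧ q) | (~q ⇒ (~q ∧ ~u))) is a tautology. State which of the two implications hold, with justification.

[⇐] Assume the antecedent. If u is true, the antecedent forces (u = T, q = T, r = F) or (u = T, q = T, r = T), and the consequent holds there. If u is false, the consequent reduces to true regardless of the other variables. Either way the consequent holds.

[⇒] Assume the antecedent. If u is true, the antecedent forces (u = T, q = T, r = F) or (u = T, q = T, r = T), and the consequent holds there. If u is false, the consequent reduces to true regardless of the other variables. Either way the consequent holds.

Both directions hold.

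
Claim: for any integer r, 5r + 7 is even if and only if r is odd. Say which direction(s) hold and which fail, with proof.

Both directions hold.

[⇒] Suppose 5r + 7 is even. Since 5 is odd, 5r and r have the same parity, so 5r + 7 ≡ r + 7 (mod 2). As 7 is odd, 5r + 7 is even exactly when r is odd. Thus r is odd.

[⇐] Conversely, suppose r is odd; write r = 2j + 1. Then 5r + 7 = 5·(2j + 1) + 7 = 2·5j + 12, which is even.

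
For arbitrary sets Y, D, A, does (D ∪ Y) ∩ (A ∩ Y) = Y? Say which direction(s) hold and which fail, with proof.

Reverse inclusion. This inclusion fails. Take Y = {1}, D = ∅, A = ∅; then 1 ∈ Y but 1 ∉ (D ∪ Y) ∩ (A ∩ Y).

Forward inclusion. Let x ∈ (D ∪ Y) ∩ (A ∩ Y). Then either x ∈ Y ∩ A and x ∉ D; or x ∈ Y ∩ D ∩ A. In each case x ∈ Y, so (D ∪ Y) ∩ (A ∩ Y) ⊆ Y.

The sets are not equal: only the forward inclusion holds.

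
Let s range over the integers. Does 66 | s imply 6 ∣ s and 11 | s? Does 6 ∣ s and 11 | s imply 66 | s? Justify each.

Forward direction. If 66 ∣ s, write s = 66q. Since 66 = 11·6, s = 6·(11q), so 6 ∣ s; and since 66 = 6·11, s = 11·(6q), so 11 ∣ s.

Converse. Suppose 6 ∣ s and 11 ∣ s. Any common multiple of 6 and 11 is a multiple of their lcm; here gcd(6, 11) = 1, so lcm(6, 11) = 6·11 = 66, so 66 ∣ s.

Both directions hold; the statement is true.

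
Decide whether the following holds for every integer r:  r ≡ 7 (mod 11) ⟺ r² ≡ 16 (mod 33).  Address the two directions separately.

Neither direction holds.

(⇒) This fails: take r = 18. Then 18 ≡ 7 (mod 11), but 18² = 324 ≡ 27 (mod 33), not 16.

(⇐) This fails: take r = 4. Then 4² = 16 ≡ 16 (mod 33), yet 4 ≡ 4 (mod 11), not 7.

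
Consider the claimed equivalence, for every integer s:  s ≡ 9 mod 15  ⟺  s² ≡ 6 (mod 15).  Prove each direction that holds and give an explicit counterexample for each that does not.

Only the forward direction holds.

Converse. This fails: take s = 6. Then 6² = 36 ≡ 6 (mod 15), yet 6 ≡ 6 (mod 15), not 9.

Forward direction. Suppose s ≡ 9 mod 15. Write s = 15j + 9. Then (15j + 9)² = 225j² + 270j + 81 = 15(15j² + 18j + 5) + 6, so s² ≡ 6 (mod 15).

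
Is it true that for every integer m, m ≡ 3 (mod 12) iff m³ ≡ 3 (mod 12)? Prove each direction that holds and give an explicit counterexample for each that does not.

Forward direction. Suppose m ≡ 3 (mod 12). Write m = 12j + 3. Then (12j + 3)³ = 1728j³ + 1296j² + 324j + 27 = 12(144j³ + 108j² + 27j + 2) + 3, so m³ ≡ 3 (mod 12).

Converse. Suppose m³ ≡ 3 (mod 12). The only residue r in {0, …, 11} with r³ ≡ 3 (mod 12) is r = 3, so m ≡ 3 (mod 12).

Both directions hold; the statement is true.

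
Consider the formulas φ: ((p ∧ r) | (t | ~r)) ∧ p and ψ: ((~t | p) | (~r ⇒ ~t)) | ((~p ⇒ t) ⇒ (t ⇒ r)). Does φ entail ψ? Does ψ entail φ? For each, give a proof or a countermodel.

Not equivalent: only (⇒) holds.

(→) Assume the antecedent. If r is true, the consequent reduces to true regardless of the other variables. If r is false, the antecedent forces (r = F, p = T, t = F) or (r = F, p = T, t = T), and the consequent holds there. Either way the consequent holds.

(←) This fails. Under r = F, p = F, t = F, the left side is false but the right side is true.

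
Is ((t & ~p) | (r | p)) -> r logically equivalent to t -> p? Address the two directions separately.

Both directions fail.

(→) This fails. Under t = T, p = F, r = T, the left side is true but the right side is false.

(←) This fails. Under t = F, p = T, r = F, the left side is false but the right side is true.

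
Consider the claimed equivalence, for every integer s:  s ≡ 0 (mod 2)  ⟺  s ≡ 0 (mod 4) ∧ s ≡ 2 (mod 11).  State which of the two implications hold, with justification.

(⇒) This fails: s = 0 gives 0 ≡ 0 (mod 2) but 0 ≡ 0 (mod 11), so the conjunction on the right does not hold.

(⇐) Conversely, if s ≡ 0 (mod 4) and s ≡ 2 (mod 11), then by the Chinese remainder theorem s ≡ 24 (mod 44). Since 24 ≡ 0 (mod 2) and 2 ∣ 44, we get s ≡ 0 (mod 2).

Only the reverse direction holds.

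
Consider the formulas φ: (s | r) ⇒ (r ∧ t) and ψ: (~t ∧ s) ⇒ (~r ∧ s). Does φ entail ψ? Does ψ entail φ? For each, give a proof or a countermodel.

Only the forward implication holds.

[⇒] Assume the antecedent. If s is true, the antecedent forces (s = T, r = T, t = T), and (~t ∧ s) ⇒ (~r ∧ s) holds there. If s is false, (~t ∧ s) ⇒ (~r ∧ s) reduces to true regardless of the other variables. Either way (~t ∧ s) ⇒ (~r ∧ s) holds.

[⇐] This fails. Under s = T, r = F, t = F, the left side is false but the right side is true.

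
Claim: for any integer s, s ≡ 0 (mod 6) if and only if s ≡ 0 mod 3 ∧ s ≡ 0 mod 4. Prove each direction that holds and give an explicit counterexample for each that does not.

(⇒) fails; (⇐) holds.

(→) This fails: s = 6 gives 6 ≡ 0 (mod 6) but 6 ≡ 2 (mod 4), so the conjunction on the right does not hold.

(←) Conversely, if s ≡ 0 (mod 3) and s ≡ 0 (mod 4), then by the Chinese remainder theorem s ≡ 0 (mod 12). Since 0 ≡ 0 (mod 6) and 6 ∣ 12, we get s ≡ 0 (mod 6).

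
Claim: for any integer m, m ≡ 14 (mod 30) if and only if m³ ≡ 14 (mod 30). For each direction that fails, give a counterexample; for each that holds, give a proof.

Both implications hold.

[⇒] Suppose m ≡ 14 (mod 30). Write m = 30j + 14. Then (30j + 14)³ = 27000j³ + 37800j² + 17640j + 2744 = 30(900j³ + 1260j² + 588j + 91) + 14, so m³ ≡ 14 (mod 30).

[⇐] Conversely, suppose m³ ≡ 14 (mod 30). The only residue r in {0, …, 29} with r³ ≡ 14 (mod 30) is r = 14, so m ≡ 14 (mod 30).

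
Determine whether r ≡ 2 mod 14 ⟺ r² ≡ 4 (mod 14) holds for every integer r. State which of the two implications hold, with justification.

The forward direction holds; the converse fails.

[⇒] Suppose r ≡ 2 mod 14. Write r = 14j + 2. Then (14j + 2)² = 196j² + 56j + 4 = 14(14j² + 4j) + 4, so r² ≡ 4 (mod 14).

[⇐] This fails: take r = 12. Then 12² = 144 ≡ 4 (mod 14), yet 12 ≡ 12 (mod 14), not 2.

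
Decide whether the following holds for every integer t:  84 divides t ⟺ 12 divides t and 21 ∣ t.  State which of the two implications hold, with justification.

[⇒] If 84 ∣ t, write t = 84q. Since 84 = 7·12, t = 12·(7q), so 12 ∣ t; and since 84 = 4·21, t = 21·(4q), so 21 ∣ t.

[⇐] Suppose 12 ∣ t and 21 ∣ t. Any common multiple of 12 and 21 is a multiple of their lcm; here lcm(12, 21) = 12·21/gcd(12, 21) = 252/3 = 84, so 84 ∣ t.

Both directions hold; the statement is true.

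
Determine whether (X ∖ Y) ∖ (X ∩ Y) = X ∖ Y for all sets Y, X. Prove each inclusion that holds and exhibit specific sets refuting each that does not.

Reverse inclusion. Let x ∈ X ∖ Y. Then x ∈ X and x ∉ Y, from which x ∈ (X ∖ Y) ∖ (X ∩ Y).

Forward inclusion. Let x ∈ (X ∖ Y) ∖ (X ∩ Y). Then x ∈ X and x ∉ Y, from which x ∈ X ∖ Y.

Both inclusions hold.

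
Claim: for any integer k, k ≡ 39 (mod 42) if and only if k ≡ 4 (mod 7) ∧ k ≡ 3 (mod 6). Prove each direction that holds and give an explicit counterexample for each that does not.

Both directions hold.

[⇒] Suppose k ≡ 39 (mod 42); write k = 42j + 39. Since 7 ∣ 42, reducing mod 7 gives k ≡ 39 ≡ 4 (mod 7); since 6 ∣ 42, reducing mod 6 gives k ≡ 39 ≡ 3 (mod 6).

[⇐] Conversely, if k ≡ 4 (mod 7) and k ≡ 3 (mod 6), then by the Chinese remainder theorem k ≡ 39 (mod 42). This is exactly k ≡ 39 (mod 42).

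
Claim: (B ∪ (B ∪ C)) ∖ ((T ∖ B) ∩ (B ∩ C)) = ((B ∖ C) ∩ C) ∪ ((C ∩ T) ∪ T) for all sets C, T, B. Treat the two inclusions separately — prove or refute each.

Both inclusions fail.

(⟹) This inclusion fails. Take C = {1}, T = ∅, B = ∅; then 1 ∈ (B ∪ (B ∪ C)) ∖ ((T ∖ B) ∩ (B ∩ C)) but 1 ∉ ((B ∖ C) ∩ C) ∪ ((C ∩ T) ∪ T).

(⟸) This inclusion fails. Take C = ∅, T = {1}, B = ∅; then 1 ∈ ((B ∖ C) ∩ C) ∪ ((C ∩ T) ∪ T) but 1 ∉ (B ∪ (B ∪ C)) ∖ ((T ∖ B) ∩ (B ∩ C)).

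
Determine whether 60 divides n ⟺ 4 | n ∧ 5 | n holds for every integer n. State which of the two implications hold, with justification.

Only the forward implication holds.

(⇒) If 60 ∣ n, write n = 60q. Since 60 = 15·4, n = 4·(15q), so 4 ∣ n; and since 60 = 12·5, n = 5·(12q), so 5 ∣ n.

(⇐) This fails: take n = 20. Both 4 ∣ 20 and 5 ∣ 20, yet 20 is not a multiple of 60 (since 20 = 0·60 + 20), so 60 ∤ 20.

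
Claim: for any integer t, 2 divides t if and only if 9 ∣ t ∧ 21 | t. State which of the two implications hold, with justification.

Forward direction. This fails: take t = 2. Certainly 2 ∣ 2, but 9 ∤ 2.

Converse. This fails: take t = 63. Both 9 ∣ 63 and 21 ∣ 63, yet 63 is not a multiple of 2 (since 63 = 31·2 + 1), so 2 ∤ 63.

Neither direction holds.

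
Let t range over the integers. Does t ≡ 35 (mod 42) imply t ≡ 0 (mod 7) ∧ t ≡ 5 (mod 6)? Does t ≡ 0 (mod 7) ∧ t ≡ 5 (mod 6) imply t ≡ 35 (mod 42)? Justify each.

Both directions hold; the statement is true.

Converse. If t ≡ 0 (mod 7) and t ≡ 5 (mod 6), then by the Chinese remainder theorem t ≡ 35 (mod 42). This is exactly t ≡ 35 (mod 42).

Forward direction. Suppose t ≡ 35 (mod 42); write t = 42j + 35. Since 7 ∣ 42, reducing mod 7 gives t ≡ 35 ≡ 0 (mod 7); since 6 ∣ 42, reducing mod 6 gives t ≡ 35 ≡ 5 (mod 6).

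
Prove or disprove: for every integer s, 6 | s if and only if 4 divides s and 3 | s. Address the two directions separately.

Only the reverse direction holds.

Converse. Suppose 4 ∣ s and 3 ∣ s. Any common multiple of 4 and 3 is a multiple of their lcm; here gcd(4, 3) = 1, so lcm(4, 3) = 4·3 = 12, so 12 ∣ s. Since 6 ∣ 12, it follows that 6 ∣ s.

Forward direction. This fails: take s = 6. Certainly 6 ∣ 6, but 4 ∤ 6.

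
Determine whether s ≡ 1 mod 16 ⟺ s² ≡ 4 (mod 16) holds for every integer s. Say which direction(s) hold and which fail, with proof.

(→) This fails: take s = 1. Then 1 ≡ 1 (mod 16), but 1² = 1 ≡ 1 (mod 16), not 4.

(←) This fails: take s = 2. Then 2² = 4 ≡ 4 (mod 16), yet 2 ≡ 2 (mod 16), not 1.

Neither implication holds.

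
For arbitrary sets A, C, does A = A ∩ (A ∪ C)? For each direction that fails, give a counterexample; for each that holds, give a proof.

(⊆) Let x ∈ A. Then either x ∈ A and x ∉ C; or x ∈ A ∩ C. In each case x ∈ A ∩ (A ∪ C), so A ⊆ A ∩ (A ∪ C).

(⊇) Let x ∈ A ∩ (A ∪ C). Then either x ∈ A and x ∉ C; or x ∈ A ∩ C. In each case x ∈ A, so A ∩ (A ∪ C) ⊆ A.

The two sets are equal.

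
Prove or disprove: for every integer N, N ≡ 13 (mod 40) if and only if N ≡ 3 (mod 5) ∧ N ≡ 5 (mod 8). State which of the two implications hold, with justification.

[⇐] If N ≡ 3 (mod 5) and N ≡ 5 (mod 8), then by the Chinese remainder theorem N ≡ 13 (mod 40). This is exactly N ≡ 13 (mod 40).

[⇒] Suppose N ≡ 13 (mod 40); write N = 40j + 13. Since 5 ∣ 40, reducing mod 5 gives N ≡ 13 ≡ 3 (mod 5); since 8 ∣ 40, reducing mod 8 gives N ≡ 13 ≡ 5 (mod 8).

Both directions hold; the statement is true.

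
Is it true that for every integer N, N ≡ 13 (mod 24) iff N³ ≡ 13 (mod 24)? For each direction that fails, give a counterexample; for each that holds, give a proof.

[⇐] Suppose N³ ≡ 13 (mod 24). The only residue r in {0, …, 23} with r³ ≡ 13 (mod 24) is r = 13, so N ≡ 13 (mod 24).

[⇒] Suppose N ≡ 13 (mod 24). Write N = 24j + 13. Then (24j + 13)³ = 13824j³ + 22464j² + 12168j + 2197 = 24(576j³ + 936j² + 507j + 91) + 13, so N³ ≡ 13 (mod 24).

Both implications hold.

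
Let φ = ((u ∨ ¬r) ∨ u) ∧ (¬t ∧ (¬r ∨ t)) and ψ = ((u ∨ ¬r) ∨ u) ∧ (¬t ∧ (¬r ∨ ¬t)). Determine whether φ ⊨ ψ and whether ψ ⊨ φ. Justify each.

(→) Assume the antecedent. If t is true, the antecedent cannot hold. If t is false, the antecedent forces (t = F, r = F, u = F) or (t = F, r = F, u = T), and the consequent holds there. Either way the consequent holds.

(←) This fails. Under t = F, r = T, u = T, the left side is false but the right side is true.

Only the forward direction holds.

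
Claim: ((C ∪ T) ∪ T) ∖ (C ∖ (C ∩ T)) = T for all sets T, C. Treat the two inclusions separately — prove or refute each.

The two sets are equal.

Forward inclusion. Let x ∈ ((C ∪ T) ∪ T) ∖ (C ∖ (C ∩ T)). Then either x ∈ T and x ∉ C; or x ∈ T ∩ C. In each case x ∈ T, so ((C ∪ T) ∪ T) ∖ (C ∖ (C ∩ T)) ⊆ T.

Reverse inclusion. Let x ∈ T. Then either x ∈ T and x ∉ C; or x ∈ T ∩ C. In each case x ∈ ((C ∪ T) ∪ T) ∖ (C ∖ (C ∩ T)), so T ⊆ ((C ∪ T) ∪ T) ∖ (C ∖ (C ∩ T)).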